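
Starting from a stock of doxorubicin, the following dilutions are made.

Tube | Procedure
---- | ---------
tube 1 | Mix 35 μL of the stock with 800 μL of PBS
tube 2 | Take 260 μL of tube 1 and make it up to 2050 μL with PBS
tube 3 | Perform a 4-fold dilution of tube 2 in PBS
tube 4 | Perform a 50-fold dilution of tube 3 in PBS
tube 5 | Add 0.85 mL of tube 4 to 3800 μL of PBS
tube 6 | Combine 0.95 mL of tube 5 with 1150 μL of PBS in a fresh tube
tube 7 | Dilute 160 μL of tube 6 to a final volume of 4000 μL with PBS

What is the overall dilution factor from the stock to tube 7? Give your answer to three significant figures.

Step 1: 35 μL + 800 μL = 835 μL total → factor 835/35 = 23.857
Step 2: 260 μL brought to 2050 μL → factor 2050/260 = 7.8846
Step 3: 4-fold → factor 4
Step 4: 50-fold → factor 50
Step 5: 0.85 mL + 3800 μL = 4.65 mL total → factor 4.65/0.85 = 5.4706
Step 6: 0.95 mL + 1150 μL = 2.1 mL total → factor 2.1/0.95 = 2.2105
Step 7: 160 μL brought to 4000 μL → factor 4000/160 = 25
Overall dilution factor = 23.857 × 7.8846 × 4 × 50 × 5.4706 × 2.2105 × 25 = 1.1374 × 10^7

1.14 × 10^7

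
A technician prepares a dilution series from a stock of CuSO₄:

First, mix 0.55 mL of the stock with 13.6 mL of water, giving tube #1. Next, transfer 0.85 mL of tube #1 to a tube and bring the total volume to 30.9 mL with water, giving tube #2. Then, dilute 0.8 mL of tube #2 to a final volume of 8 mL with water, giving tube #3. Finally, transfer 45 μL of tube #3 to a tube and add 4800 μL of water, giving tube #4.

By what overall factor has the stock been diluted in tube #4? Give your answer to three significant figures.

1.01 × 10^6

Step 1: 0.55 mL + 13.6 mL = 14.15 mL total → factor 14.15/0.55 = 25.727
Step 2: 0.85 mL brought to 30.9 mL → factor 30.9/0.85 = 36.353
Step 3: 0.8 mL brought to 8 mL → factor 8/0.8 = 10
Step 4: 45 μL + 4800 μL = 4845 μL total → factor 4845/45 = 107.67
Overall dilution factor = 25.727 × 36.353 × 10 × 107.67 = 1.007 × 10^6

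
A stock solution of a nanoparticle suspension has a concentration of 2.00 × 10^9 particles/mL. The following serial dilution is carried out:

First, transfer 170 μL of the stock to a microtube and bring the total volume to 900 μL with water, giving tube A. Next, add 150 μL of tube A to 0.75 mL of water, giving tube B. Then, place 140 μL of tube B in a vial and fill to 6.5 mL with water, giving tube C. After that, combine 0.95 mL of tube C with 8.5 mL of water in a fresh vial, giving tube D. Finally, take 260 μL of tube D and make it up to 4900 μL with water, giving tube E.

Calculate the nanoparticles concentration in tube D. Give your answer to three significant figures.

Step 1: 170 μL brought to 900 μL → factor 900/170 = 5.2941
Step 2: 150 μL + 0.75 mL = 900 μL total → factor 900/150 = 6
Step 3: 140 μL brought to 6.5 mL → factor 6500/140 = 46.429
Step 4: 0.95 mL + 8.5 mL = 9.45 mL total → factor 9.45/0.95 = 9.9474
Dilution factor through tube D = 5.2941 × 6 × 46.429 × 9.9474 = 14670
[tube D] = 2.00 × 10^9 particles/mL / 14670 = 1.36 × 10^5 particles/mL

1.36 × 10^5 particles/mL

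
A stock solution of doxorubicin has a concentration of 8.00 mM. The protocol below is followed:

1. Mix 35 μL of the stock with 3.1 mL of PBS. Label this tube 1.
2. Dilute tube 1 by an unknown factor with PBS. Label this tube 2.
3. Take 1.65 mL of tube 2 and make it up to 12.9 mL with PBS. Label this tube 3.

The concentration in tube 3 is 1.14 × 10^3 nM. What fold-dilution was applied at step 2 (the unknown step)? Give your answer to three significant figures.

10.0-fold

Step 1: 35 μL + 3.1 mL = 3135 μL total → factor 3135/35 = 89.571
Step 2: unknown factor x
Step 3: 1.65 mL brought to 12.9 mL → factor 12.9/1.65 = 7.8182
Product of known-step factors = 700.29
Overall factor = 8.00 mM / (1.14 × 10^3 nM) = 7017.5
x = 7017.5 / 700.29 = 10.0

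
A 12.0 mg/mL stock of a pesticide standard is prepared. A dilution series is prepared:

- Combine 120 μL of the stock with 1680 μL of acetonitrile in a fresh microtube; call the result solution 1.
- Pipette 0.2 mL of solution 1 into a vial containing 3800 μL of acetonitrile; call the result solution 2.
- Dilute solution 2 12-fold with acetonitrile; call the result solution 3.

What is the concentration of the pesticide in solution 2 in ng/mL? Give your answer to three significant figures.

4.00 × 10^4 ng/mL

Step 1: 120 μL + 1680 μL = 1800 μL total → factor 1800/120 = 15
Step 2: 0.2 mL + 3800 μL = 4 mL total → factor 4/0.2 = 20
Dilution factor through solution 2 = 15 × 20 = 300
[solution 2] = 12.0 mg/mL / 300 = 0.04000 mg/mL = 4.00 × 10^4 ng/mL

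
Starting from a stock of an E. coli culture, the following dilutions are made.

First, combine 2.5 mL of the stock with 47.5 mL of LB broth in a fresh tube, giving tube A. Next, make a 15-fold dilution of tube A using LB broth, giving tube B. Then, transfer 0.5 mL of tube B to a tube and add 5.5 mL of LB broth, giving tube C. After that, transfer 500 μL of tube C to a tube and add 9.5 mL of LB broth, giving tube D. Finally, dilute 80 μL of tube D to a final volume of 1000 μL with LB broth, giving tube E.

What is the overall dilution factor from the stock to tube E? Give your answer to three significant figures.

Step 1: 2.5 mL + 47.5 mL = 50 mL total → factor 50/2.5 = 20
Step 2: 15-fold → factor 15
Step 3: 0.5 mL + 5.5 mL = 6 mL total → factor 6/0.5 = 12
Step 4: 500 μL + 9.5 mL = 10000 μL total → factor 10000/500 = 20
Step 5: 80 μL brought to 1000 μL → factor 1000/80 = 12.5
Overall dilution factor = 20 × 15 × 12 × 20 × 12.5 = 9 × 10^5

9.00 × 10^5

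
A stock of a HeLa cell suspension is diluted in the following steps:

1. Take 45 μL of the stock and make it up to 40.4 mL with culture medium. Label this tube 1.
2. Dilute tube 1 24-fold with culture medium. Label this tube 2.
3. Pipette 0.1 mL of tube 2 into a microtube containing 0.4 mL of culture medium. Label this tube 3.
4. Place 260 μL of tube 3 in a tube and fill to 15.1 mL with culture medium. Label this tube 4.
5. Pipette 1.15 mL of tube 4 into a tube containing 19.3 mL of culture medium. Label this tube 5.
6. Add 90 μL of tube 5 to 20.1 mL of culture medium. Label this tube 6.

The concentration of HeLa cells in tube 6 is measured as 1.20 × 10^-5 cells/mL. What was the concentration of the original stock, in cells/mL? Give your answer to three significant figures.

Step 1: 45 μL brought to 40.4 mL → factor 40400/45 = 897.78
Step 2: 24-fold → factor 24
Step 3: 0.1 mL + 0.4 mL = 0.5 mL total → factor 0.5/0.1 = 5
Step 4: 260 μL brought to 15.1 mL → factor 15100/260 = 58.077
Step 5: 1.15 mL + 19.3 mL = 20.45 mL total → factor 20.45/1.15 = 17.783
Step 6: 90 μL + 20.1 mL = 20190 μL total → factor 20190/90 = 224.33
Overall dilution factor = 897.78 × 24 × 5 × 58.077 × 17.783 × 224.33 = 2.496 × 10^10
Stock = 1.20 × 10^-5 cells/mL × 2.496 × 10^10 = 3.00 × 10^5 cells/mL

3.00 × 10^5 cells/mL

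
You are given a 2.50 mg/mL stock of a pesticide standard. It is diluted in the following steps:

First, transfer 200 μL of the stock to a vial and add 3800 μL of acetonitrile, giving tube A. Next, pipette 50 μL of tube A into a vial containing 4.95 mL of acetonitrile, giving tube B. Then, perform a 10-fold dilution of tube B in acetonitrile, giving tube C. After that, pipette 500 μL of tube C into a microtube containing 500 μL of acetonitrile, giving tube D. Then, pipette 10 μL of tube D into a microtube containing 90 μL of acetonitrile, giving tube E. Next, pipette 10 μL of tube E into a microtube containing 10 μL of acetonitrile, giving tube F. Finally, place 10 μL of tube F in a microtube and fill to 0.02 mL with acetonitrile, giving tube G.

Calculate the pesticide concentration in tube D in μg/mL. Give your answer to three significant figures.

0.0625 μg/mL

Step 1: 200 μL + 3800 μL = 4000 μL total → factor 4000/200 = 20
Step 2: 50 μL + 4.95 mL = 5000 μL total → factor 5000/50 = 100
Step 3: 10-fold → factor 10
Step 4: 500 μL + 500 μL = 1000 μL total → factor 1000/500 = 2
Dilution factor through tube D = 20 × 100 × 10 × 2 = 40000
[tube D] = 2.50 mg/mL / 40000 = 6.250 × 10^-5 mg/mL = 0.0625 μg/mL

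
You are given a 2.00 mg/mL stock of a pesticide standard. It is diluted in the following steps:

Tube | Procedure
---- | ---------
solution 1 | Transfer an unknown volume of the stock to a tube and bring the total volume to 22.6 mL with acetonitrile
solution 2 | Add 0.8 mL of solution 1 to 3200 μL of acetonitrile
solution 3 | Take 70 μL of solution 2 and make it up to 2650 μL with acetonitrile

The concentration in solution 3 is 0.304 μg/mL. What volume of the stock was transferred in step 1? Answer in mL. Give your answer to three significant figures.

0.650 mL

Step 1: v brought to 22.6 mL → factor = 22.6 mL/v
Step 2: 0.8 mL + 3200 μL = 4 mL total → factor 4/0.8 = 5
Step 3: 70 μL brought to 2650 μL → factor 2650/70 = 37.857
Product of known-step factors = 189.29
Overall factor = 2.00 mg/mL / (0.304 μg/mL) = 6578.9
Step-1 factor = 6578.9 / 189.29 = 34.757
v = 22.6 mL / 34.757 = 0.650 mL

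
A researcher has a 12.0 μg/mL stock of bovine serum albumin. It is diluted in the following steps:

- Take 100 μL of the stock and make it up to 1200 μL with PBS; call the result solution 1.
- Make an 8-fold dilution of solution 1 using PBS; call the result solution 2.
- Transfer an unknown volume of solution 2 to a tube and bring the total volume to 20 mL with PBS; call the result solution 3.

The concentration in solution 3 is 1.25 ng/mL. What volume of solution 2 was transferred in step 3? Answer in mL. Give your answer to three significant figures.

0.200 mL

Step 1: 100 μL brought to 1200 μL → factor 1200/100 = 12
Step 2: 8-fold → factor 8
Step 3: v brought to 20 mL → factor = 20 mL/v
Product of known-step factors = 96
Overall factor = 12.0 μg/mL / (1.25 ng/mL) = 9600
Step-3 factor = 9600 / 96 = 100
v = 20 mL / 100 = 0.200 mL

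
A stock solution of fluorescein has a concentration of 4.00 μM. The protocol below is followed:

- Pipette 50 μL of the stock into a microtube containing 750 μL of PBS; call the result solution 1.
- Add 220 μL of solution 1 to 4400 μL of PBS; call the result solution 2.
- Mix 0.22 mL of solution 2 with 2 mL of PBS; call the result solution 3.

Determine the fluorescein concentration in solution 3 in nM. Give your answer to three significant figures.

1.18 nM

Step 1: 50 μL + 750 μL = 800 μL total → factor 800/50 = 16
Step 2: 220 μL + 4400 μL = 4620 μL total → factor 4620/220 = 21
Step 3: 0.22 mL + 2 mL = 2.22 mL total → factor 2.22/0.22 = 10.091
Overall dilution factor = 16 × 21 × 10.091 = 3390.5
Final = 4.00 μM / 3390.5 = 0.001180 μM = 1.18 nM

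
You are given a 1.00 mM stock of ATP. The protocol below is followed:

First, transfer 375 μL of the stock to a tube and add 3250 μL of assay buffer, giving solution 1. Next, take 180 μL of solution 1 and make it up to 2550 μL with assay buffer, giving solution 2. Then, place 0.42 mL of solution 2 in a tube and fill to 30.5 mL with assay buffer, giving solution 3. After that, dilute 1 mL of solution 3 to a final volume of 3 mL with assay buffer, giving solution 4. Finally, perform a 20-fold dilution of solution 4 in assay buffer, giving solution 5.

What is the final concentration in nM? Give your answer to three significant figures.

1.68 nM

Step 1: 375 μL + 3250 μL = 3625 μL total → factor 3625/375 = 9.6667
Step 2: 180 μL brought to 2550 μL → factor 2550/180 = 14.167
Step 3: 0.42 mL brought to 30.5 mL → factor 30.5/0.42 = 72.619
Step 4: 1 mL brought to 3 mL → factor 3/1 = 3
Step 5: 20-fold → factor 20
Overall dilution factor = 9.6667 × 14.167 × 72.619 × 3 × 20 = 5.9669 × 10^5
Final = 1.00 mM / 5.9669 × 10^5 = 1.676 × 10^-6 mM = 1.68 nM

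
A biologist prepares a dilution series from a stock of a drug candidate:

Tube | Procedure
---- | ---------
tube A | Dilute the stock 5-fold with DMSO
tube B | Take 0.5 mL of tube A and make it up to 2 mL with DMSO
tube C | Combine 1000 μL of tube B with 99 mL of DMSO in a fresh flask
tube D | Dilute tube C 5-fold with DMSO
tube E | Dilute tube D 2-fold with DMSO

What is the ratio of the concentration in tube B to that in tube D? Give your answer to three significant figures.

500

Step 1: 5-fold → factor 5
Step 2: 0.5 mL brought to 2 mL → factor 2/0.5 = 4
Step 3: 1000 μL + 99 mL = 1 × 10^5 μL total → factor 1 × 10^5/1000 = 100
Step 4: 5-fold → factor 5
Dilution factor to tube B = 20; to tube D = 10000
[tube B]/[tube D] = (factor to tube D)/(factor to tube B) = 10000/20 = 500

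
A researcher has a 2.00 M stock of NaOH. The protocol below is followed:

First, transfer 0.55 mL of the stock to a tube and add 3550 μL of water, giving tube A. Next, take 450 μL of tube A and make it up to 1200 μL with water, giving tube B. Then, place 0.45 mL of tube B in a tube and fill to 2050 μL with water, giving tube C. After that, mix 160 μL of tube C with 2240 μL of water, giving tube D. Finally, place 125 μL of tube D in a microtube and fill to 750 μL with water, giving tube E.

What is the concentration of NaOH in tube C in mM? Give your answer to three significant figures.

22.1 mM

Step 1: 0.55 mL + 3550 μL = 4.1 mL total → factor 4.1/0.55 = 7.4545
Step 2: 450 μL brought to 1200 μL → factor 1200/450 = 2.6667
Step 3: 0.45 mL brought to 2050 μL → factor 2.05/0.45 = 4.5556
Dilution factor through tube C = 7.4545 × 2.6667 × 4.5556 = 90.559
[tube C] = 2.00 M / 90.559 = 0.02209 M = 22.1 mM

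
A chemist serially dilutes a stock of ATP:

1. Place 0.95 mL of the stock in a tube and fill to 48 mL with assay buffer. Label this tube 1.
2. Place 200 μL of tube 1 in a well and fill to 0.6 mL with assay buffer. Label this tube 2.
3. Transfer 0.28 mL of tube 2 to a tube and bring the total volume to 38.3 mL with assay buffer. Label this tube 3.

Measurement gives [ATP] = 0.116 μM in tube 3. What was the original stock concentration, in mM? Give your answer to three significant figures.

2.41 mM

Step 1: 0.95 mL brought to 48 mL → factor 48/0.95 = 50.526
Step 2: 200 μL brought to 0.6 mL → factor 600/200 = 3
Step 3: 0.28 mL brought to 38.3 mL → factor 38.3/0.28 = 136.79
Overall dilution factor = 50.526 × 3 × 136.79 = 20734
Stock = 0.116 μM × 20734 = 2405 μM = 2.41 mM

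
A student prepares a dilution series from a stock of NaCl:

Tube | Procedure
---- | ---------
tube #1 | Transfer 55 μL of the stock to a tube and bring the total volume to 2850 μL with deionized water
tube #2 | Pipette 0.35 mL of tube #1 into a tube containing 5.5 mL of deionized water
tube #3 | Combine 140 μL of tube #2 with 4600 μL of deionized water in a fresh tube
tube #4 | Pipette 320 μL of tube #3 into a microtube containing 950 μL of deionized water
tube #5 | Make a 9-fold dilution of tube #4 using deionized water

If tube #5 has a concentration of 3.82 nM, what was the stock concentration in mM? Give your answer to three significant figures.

Step 1: 55 μL brought to 2850 μL → factor 2850/55 = 51.818
Step 2: 0.35 mL + 5.5 mL = 5.85 mL total → factor 5.85/0.35 = 16.714
Step 3: 140 μL + 4600 μL = 4740 μL total → factor 4740/140 = 33.857
Step 4: 320 μL + 950 μL = 1270 μL total → factor 1270/320 = 3.9688
Step 5: 9-fold → factor 9
Overall dilution factor = 51.818 × 16.714 × 33.857 × 3.9688 × 9 = 1.0474 × 10^6
Stock = 3.82 nM × 1.0474 × 10^6 = 4.001 × 10^6 nM = 4.00 mM

4.00 mM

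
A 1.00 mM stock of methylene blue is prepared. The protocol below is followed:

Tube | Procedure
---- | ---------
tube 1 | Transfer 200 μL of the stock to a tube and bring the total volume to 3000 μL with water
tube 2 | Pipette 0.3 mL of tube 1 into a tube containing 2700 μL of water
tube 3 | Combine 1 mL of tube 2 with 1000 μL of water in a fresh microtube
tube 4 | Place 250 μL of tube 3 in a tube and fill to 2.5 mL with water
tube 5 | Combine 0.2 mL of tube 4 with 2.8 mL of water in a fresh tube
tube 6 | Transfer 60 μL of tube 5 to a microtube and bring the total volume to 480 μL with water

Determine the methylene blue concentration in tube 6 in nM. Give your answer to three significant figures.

2.78 nM

Step 1: 200 μL brought to 3000 μL → factor 3000/200 = 15
Step 2: 0.3 mL + 2700 μL = 3 mL total → factor 3/0.3 = 10
Step 3: 1 mL + 1000 μL = 2 mL total → factor 2/1 = 2
Step 4: 250 μL brought to 2.5 mL → factor 2500/250 = 10
Step 5: 0.2 mL + 2.8 mL = 3 mL total → factor 3/0.2 = 15
Step 6: 60 μL brought to 480 μL → factor 480/60 = 8
Overall dilution factor = 15 × 10 × 2 × 10 × 15 × 8 = 3.6 × 10^5
Final = 1.00 mM / 3.6 × 10^5 = 2.778 × 10^-6 mM = 2.78 nM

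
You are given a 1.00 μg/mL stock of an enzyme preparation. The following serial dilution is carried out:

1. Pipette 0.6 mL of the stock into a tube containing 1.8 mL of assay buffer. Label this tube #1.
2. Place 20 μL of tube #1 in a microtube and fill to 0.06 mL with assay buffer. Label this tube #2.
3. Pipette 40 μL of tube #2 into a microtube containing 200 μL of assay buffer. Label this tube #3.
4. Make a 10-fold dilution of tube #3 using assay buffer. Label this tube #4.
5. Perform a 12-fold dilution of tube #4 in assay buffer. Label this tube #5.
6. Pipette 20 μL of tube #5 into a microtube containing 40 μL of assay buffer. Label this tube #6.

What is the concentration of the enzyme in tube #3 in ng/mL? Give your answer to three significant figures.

13.9 ng/mL

Step 1: 0.6 mL + 1.8 mL = 2.4 mL total → factor 2.4/0.6 = 4
Step 2: 20 μL brought to 0.06 mL → factor 60/20 = 3
Step 3: 40 μL + 200 μL = 240 μL total → factor 240/40 = 6
Dilution factor through tube #3 = 4 × 3 × 6 = 72
[tube #3] = 1.00 μg/mL / 72 = 0.01389 μg/mL = 13.9 ng/mL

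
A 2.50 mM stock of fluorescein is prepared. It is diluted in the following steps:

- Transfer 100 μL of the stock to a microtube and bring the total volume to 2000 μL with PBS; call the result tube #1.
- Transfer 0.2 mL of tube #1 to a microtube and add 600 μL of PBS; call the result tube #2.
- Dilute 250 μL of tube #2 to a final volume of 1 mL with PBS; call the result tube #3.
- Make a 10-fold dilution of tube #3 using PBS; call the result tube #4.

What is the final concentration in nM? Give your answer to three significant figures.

781 nM

Step 1: 100 μL brought to 2000 μL → factor 2000/100 = 20
Step 2: 0.2 mL + 600 μL = 0.8 mL total → factor 0.8/0.2 = 4
Step 3: 250 μL brought to 1 mL → factor 1000/250 = 4
Step 4: 10-fold → factor 10
Overall dilution factor = 20 × 4 × 4 × 10 = 3200
Final = 2.50 mM / 3200 = 0.0007813 mM = 781 nM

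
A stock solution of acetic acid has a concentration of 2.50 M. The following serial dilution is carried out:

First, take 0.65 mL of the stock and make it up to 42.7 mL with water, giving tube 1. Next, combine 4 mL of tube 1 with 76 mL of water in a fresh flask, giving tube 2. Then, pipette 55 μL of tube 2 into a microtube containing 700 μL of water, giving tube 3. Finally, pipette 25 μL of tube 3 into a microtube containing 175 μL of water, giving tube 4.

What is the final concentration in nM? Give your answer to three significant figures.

Step 1: 0.65 mL brought to 42.7 mL → factor 42.7/0.65 = 65.692
Step 2: 4 mL + 76 mL = 80 mL total → factor 80/4 = 20
Step 3: 55 μL + 700 μL = 755 μL total → factor 755/55 = 13.727
Step 4: 25 μL + 175 μL = 200 μL total → factor 200/25 = 8
Overall dilution factor = 65.692 × 20 × 13.727 × 8 = 1.4428 × 10^5
Final = 2.50 M / 1.4428 × 10^5 = 1.733 × 10^-5 M = 1.73 × 10^4 nM

1.73 × 10^4 nM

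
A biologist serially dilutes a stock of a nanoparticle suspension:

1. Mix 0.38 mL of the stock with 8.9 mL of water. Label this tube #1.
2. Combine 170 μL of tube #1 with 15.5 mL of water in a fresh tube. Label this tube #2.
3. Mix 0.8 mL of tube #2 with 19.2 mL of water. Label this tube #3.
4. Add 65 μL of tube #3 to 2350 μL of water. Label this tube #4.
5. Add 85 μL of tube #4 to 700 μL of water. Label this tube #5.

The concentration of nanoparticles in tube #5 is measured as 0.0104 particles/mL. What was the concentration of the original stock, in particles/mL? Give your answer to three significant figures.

Step 1: 0.38 mL + 8.9 mL = 9.28 mL total → factor 9.28/0.38 = 24.421
Step 2: 170 μL + 15.5 mL = 15670 μL total → factor 15670/170 = 92.176
Step 3: 0.8 mL + 19.2 mL = 20 mL total → factor 20/0.8 = 25
Step 4: 65 μL + 2350 μL = 2415 μL total → factor 2415/65 = 37.154
Step 5: 85 μL + 700 μL = 785 μL total → factor 785/85 = 9.2353
Overall dilution factor = 24.421 × 92.176 × 25 × 37.154 × 9.2353 = 1.931 × 10^7
Stock = 0.0104 particles/mL × 1.931 × 10^7 = 2.01 × 10^5 particles/mL

2.01 × 10^5 particles/mL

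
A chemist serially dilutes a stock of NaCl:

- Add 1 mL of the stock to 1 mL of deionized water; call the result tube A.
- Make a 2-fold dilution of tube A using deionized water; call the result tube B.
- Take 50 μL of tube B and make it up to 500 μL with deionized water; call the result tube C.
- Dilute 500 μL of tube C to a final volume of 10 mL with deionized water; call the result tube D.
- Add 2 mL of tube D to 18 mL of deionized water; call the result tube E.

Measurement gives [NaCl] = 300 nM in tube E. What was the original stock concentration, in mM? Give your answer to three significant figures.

Step 1: 1 mL + 1 mL = 2 mL total → factor 2/1 = 2
Step 2: 2-fold → factor 2
Step 3: 50 μL brought to 500 μL → factor 500/50 = 10
Step 4: 500 μL brought to 10 mL → factor 10000/500 = 20
Step 5: 2 mL + 18 mL = 20 mL total → factor 20/2 = 10
Overall dilution factor = 2 × 2 × 10 × 20 × 10 = 8000
Stock = 300 nM × 8000 = 2.400 × 10^6 nM = 2.40 mM

2.40 mM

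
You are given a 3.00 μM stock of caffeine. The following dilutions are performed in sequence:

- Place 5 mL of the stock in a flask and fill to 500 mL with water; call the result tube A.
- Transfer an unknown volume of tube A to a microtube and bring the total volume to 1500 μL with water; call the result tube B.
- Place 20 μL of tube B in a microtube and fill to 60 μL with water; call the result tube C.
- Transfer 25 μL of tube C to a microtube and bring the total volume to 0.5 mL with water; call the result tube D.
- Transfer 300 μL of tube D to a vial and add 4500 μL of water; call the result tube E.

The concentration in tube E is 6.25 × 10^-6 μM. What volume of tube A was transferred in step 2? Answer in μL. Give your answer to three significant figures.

Step 1: 5 mL brought to 500 mL → factor 500/5 = 100
Step 2: v brought to 1500 μL → factor = 1500 μL/v
Step 3: 20 μL brought to 60 μL → factor 60/20 = 3
Step 4: 25 μL brought to 0.5 mL → factor 500/25 = 20
Step 5: 300 μL + 4500 μL = 4800 μL total → factor 4800/300 = 16
Product of known-step factors = 96000
Overall factor = 3.00 μM / (6.25 × 10^-6 μM) = 4.8 × 10^5
Step-2 factor = 4.8 × 10^5 / 96000 = 5
v = 1500 μL / 5 = 300 μL

300 μL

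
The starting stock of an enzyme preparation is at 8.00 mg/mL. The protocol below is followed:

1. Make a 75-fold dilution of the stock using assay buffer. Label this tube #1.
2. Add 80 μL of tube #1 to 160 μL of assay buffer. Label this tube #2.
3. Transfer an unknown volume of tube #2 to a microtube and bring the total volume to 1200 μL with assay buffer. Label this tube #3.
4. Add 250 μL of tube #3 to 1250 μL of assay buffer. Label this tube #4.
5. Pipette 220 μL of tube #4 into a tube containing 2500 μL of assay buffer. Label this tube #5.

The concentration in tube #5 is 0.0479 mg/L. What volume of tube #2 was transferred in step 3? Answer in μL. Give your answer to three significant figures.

120 μL

Step 1: 75-fold → factor 75
Step 2: 80 μL + 160 μL = 240 μL total → factor 240/80 = 3
Step 3: v brought to 1200 μL → factor = 1200 μL/v
Step 4: 250 μL + 1250 μL = 1500 μL total → factor 1500/250 = 6
Step 5: 220 μL + 2500 μL = 2720 μL total → factor 2720/220 = 12.364
Product of known-step factors = 16691
Overall factor = 8.00 mg/mL / (0.0479 mg/L) = 1.6701 × 10^5
Step-3 factor = 1.6701 × 10^5 / 16691 = 10.006
v = 1200 μL / 10.006 = 120 μL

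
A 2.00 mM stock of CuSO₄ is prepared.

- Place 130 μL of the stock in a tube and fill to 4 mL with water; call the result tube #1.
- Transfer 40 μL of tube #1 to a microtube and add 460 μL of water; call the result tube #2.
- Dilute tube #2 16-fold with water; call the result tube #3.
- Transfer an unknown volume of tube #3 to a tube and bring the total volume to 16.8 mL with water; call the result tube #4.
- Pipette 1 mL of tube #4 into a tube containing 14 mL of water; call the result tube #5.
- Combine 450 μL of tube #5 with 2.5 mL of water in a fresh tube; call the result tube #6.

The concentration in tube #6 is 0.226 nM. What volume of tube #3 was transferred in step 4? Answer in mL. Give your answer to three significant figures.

Step 1: 130 μL brought to 4 mL → factor 4000/130 = 30.769
Step 2: 40 μL + 460 μL = 500 μL total → factor 500/40 = 12.5
Step 3: 16-fold → factor 16
Step 4: v brought to 16.8 mL → factor = 16.8 mL/v
Step 5: 1 mL + 14 mL = 15 mL total → factor 15/1 = 15
Step 6: 450 μL + 2.5 mL = 2950 μL total → factor 2950/450 = 6.5556
Product of known-step factors = 6.0513 × 10^5
Overall factor = 2.00 mM / (0.226 nM) = 8.8496 × 10^6
Step-4 factor = 8.8496 × 10^6 / 6.0513 × 10^5 = 14.624
v = 16.8 mL / 14.624 = 1.15 mL

1.15 mL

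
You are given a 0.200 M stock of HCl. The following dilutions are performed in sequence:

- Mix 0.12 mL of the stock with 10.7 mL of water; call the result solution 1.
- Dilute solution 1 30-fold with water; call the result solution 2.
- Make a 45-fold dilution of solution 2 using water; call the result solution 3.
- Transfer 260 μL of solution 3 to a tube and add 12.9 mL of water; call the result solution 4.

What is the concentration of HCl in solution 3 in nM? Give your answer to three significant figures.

Step 1: 0.12 mL + 10.7 mL = 10.82 mL total → factor 10.82/0.12 = 90.167
Step 2: 30-fold → factor 30
Step 3: 45-fold → factor 45
Dilution factor through solution 3 = 90.167 × 30 × 45 = 1.2172 × 10^5
[solution 3] = 0.200 M / 1.2172 × 10^5 = 1.643 × 10^-6 M = 1.64 × 10^3 nM

1.64 × 10^3 nM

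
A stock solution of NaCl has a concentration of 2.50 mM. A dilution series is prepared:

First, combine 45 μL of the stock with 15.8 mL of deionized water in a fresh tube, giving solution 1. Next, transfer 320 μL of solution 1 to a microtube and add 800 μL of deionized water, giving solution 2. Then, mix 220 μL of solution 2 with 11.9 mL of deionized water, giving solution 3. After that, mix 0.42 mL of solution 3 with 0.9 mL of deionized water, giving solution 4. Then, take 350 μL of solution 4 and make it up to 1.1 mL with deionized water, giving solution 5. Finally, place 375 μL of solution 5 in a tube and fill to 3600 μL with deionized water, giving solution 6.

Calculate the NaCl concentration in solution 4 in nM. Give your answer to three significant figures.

Step 1: 45 μL + 15.8 mL = 15845 μL total → factor 15845/45 = 352.11
Step 2: 320 μL + 800 μL = 1120 μL total → factor 1120/320 = 3.5
Step 3: 220 μL + 11.9 mL = 12120 μL total → factor 12120/220 = 55.091
Step 4: 0.42 mL + 0.9 mL = 1.32 mL total → factor 1.32/0.42 = 3.1429
Dilution factor through solution 4 = 352.11 × 3.5 × 55.091 × 3.1429 = 2.1338 × 10^5
[solution 4] = 2.50 mM / 2.1338 × 10^5 = 1.172 × 10^-5 mM = 11.7 nM

11.7 nM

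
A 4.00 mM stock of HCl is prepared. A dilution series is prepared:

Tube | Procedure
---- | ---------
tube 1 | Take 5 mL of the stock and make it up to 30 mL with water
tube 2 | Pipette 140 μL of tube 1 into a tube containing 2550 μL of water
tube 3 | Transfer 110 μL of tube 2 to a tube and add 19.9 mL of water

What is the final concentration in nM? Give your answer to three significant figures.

Step 1: 5 mL brought to 30 mL → factor 30/5 = 6
Step 2: 140 μL + 2550 μL = 2690 μL total → factor 2690/140 = 19.214
Step 3: 110 μL + 19.9 mL = 20010 μL total → factor 20010/110 = 181.91
Overall dilution factor = 6 × 19.214 × 181.91 = 20972
Final = 4.00 mM / 20972 = 0.0001907 mM = 191 nM

191 nM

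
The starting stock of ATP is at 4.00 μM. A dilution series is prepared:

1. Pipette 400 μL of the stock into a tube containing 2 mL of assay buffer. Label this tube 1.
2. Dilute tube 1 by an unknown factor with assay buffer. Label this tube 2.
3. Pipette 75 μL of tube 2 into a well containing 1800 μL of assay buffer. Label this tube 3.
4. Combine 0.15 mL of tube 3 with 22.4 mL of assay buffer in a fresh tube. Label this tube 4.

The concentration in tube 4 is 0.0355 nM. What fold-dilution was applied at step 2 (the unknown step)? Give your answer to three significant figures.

Step 1: 400 μL + 2 mL = 2400 μL total → factor 2400/400 = 6
Step 2: unknown factor x
Step 3: 75 μL + 1800 μL = 1875 μL total → factor 1875/75 = 25
Step 4: 0.15 mL + 22.4 mL = 22.55 mL total → factor 22.55/0.15 = 150.33
Product of known-step factors = 22550
Overall factor = 4.00 μM / (0.0355 nM) = 1.1268 × 10^5
x = 1.1268 × 10^5 / 22550 = 5.00

5.00-fold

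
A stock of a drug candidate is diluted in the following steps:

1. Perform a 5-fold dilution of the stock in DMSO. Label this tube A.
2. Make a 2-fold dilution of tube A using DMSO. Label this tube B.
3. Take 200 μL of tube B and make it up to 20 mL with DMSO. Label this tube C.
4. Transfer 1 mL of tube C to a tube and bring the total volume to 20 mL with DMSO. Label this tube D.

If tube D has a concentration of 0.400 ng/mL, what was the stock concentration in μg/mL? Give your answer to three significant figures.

8.00 μg/mL

Step 1: 5-fold → factor 5
Step 2: 2-fold → factor 2
Step 3: 200 μL brought to 20 mL → factor 20000/200 = 100
Step 4: 1 mL brought to 20 mL → factor 20/1 = 20
Overall dilution factor = 5 × 2 × 100 × 20 = 20000
Stock = 0.400 ng/mL × 20000 = 8000 ng/mL = 8.00 μg/mL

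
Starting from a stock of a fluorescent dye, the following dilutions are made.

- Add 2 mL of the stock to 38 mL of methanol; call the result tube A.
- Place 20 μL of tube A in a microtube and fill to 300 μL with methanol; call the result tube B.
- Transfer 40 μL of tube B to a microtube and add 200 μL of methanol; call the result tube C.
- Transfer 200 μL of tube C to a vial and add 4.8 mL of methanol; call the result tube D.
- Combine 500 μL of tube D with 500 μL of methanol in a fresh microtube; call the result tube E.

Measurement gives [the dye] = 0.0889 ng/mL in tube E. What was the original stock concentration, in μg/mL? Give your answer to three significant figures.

8.00 μg/mL

Step 1: 2 mL + 38 mL = 40 mL total → factor 40/2 = 20
Step 2: 20 μL brought to 300 μL → factor 300/20 = 15
Step 3: 40 μL + 200 μL = 240 μL total → factor 240/40 = 6
Step 4: 200 μL + 4.8 mL = 5000 μL total → factor 5000/200 = 25
Step 5: 500 μL + 500 μL = 1000 μL total → factor 1000/500 = 2
Overall dilution factor = 20 × 15 × 6 × 25 × 2 = 90000
Stock = 0.0889 ng/mL × 90000 = 8001 ng/mL = 8.00 μg/mL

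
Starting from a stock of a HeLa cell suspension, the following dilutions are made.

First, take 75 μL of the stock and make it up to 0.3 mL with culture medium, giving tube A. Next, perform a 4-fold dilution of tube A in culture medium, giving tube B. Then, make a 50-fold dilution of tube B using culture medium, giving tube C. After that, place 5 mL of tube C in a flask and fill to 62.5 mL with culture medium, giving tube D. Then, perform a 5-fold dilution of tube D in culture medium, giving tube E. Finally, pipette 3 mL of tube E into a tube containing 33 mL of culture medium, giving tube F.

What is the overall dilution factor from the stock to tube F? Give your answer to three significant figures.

6.00 × 10^5

Step 1: 75 μL brought to 0.3 mL → factor 300/75 = 4
Step 2: 4-fold → factor 4
Step 3: 50-fold → factor 50
Step 4: 5 mL brought to 62.5 mL → factor 62.5/5 = 12.5
Step 5: 5-fold → factor 5
Step 6: 3 mL + 33 mL = 36 mL total → factor 36/3 = 12
Overall dilution factor = 4 × 4 × 50 × 12.5 × 5 × 12 = 6 × 10^5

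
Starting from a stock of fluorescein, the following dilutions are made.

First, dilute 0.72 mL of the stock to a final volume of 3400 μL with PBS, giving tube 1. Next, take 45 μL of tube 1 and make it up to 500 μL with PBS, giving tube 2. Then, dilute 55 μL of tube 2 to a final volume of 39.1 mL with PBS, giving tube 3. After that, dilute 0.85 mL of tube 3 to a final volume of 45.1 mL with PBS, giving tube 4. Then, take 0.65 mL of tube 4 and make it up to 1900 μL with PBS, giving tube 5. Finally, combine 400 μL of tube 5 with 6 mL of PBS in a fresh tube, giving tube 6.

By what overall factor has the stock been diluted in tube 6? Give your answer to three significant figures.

Step 1: 0.72 mL brought to 3400 μL → factor 3.4/0.72 = 4.7222
Step 2: 45 μL brought to 500 μL → factor 500/45 = 11.111
Step 3: 55 μL brought to 39.1 mL → factor 39100/55 = 710.91
Step 4: 0.85 mL brought to 45.1 mL → factor 45.1/0.85 = 53.059
Step 5: 0.65 mL brought to 1900 μL → factor 1.9/0.65 = 2.9231
Step 6: 400 μL + 6 mL = 6400 μL total → factor 6400/400 = 16
Overall dilution factor = 4.7222 × 11.111 × 710.91 × 53.059 × 2.9231 × 16 = 9.2563 × 10^7

9.26 × 10^7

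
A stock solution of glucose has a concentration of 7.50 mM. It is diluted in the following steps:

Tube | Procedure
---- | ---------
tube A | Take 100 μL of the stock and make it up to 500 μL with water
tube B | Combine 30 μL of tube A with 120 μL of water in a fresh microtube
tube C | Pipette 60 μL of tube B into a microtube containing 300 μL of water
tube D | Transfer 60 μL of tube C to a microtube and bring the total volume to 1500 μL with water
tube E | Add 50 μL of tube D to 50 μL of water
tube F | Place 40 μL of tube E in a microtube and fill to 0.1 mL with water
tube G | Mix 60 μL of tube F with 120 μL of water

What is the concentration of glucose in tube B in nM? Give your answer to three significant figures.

3.00 × 10^5 nM

Step 1: 100 μL brought to 500 μL → factor 500/100 = 5
Step 2: 30 μL + 120 μL = 150 μL total → factor 150/30 = 5
Dilution factor through tube B = 5 × 5 = 25
[tube B] = 7.50 mM / 25 = 0.3000 mM = 3.00 × 10^5 nM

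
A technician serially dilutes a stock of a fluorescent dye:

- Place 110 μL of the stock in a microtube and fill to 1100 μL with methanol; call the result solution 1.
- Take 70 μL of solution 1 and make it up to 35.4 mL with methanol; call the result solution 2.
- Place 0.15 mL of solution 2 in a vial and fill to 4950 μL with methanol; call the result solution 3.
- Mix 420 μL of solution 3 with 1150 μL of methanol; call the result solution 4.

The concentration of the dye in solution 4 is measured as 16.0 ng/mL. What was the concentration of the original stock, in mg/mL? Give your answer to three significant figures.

9.98 mg/mL

Step 1: 110 μL brought to 1100 μL → factor 1100/110 = 10
Step 2: 70 μL brought to 35.4 mL → factor 35400/70 = 505.71
Step 3: 0.15 mL brought to 4950 μL → factor 4.95/0.15 = 33
Step 4: 420 μL + 1150 μL = 1570 μL total → factor 1570/420 = 3.7381
Overall dilution factor = 10 × 505.71 × 33 × 3.7381 = 6.2383 × 10^5
Stock = 16.0 ng/mL × 6.2383 × 10^5 = 9.981 × 10^6 ng/mL = 9.98 mg/mL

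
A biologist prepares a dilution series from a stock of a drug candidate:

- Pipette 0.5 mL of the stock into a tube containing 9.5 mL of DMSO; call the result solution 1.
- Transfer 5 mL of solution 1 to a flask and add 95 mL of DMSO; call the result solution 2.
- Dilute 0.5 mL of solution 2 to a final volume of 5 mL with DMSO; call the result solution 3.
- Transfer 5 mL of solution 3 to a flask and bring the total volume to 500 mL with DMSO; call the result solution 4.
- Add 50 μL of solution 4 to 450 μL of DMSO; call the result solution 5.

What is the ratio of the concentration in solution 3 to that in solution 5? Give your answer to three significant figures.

1.00 × 10^3

Step 1: 0.5 mL + 9.5 mL = 10 mL total → factor 10/0.5 = 20
Step 2: 5 mL + 95 mL = 100 mL total → factor 100/5 = 20
Step 3: 0.5 mL brought to 5 mL → factor 5/0.5 = 10
Step 4: 5 mL brought to 500 mL → factor 500/5 = 100
Step 5: 50 μL + 450 μL = 500 μL total → factor 500/50 = 10
Dilution factor to solution 3 = 4000; to solution 5 = 4 × 10^6
[solution 3]/[solution 5] = (factor to solution 5)/(factor to solution 3) = 4 × 10^6/4000 = 1.00 × 10^3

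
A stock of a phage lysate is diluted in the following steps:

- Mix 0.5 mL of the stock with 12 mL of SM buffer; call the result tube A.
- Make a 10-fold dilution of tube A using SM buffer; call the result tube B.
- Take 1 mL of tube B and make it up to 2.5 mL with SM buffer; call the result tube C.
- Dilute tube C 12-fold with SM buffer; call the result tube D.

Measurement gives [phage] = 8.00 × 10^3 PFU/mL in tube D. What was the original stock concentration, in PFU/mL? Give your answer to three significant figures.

Step 1: 0.5 mL + 12 mL = 12.5 mL total → factor 12.5/0.5 = 25
Step 2: 10-fold → factor 10
Step 3: 1 mL brought to 2.5 mL → factor 2.5/1 = 2.5
Step 4: 12-fold → factor 12
Overall dilution factor = 25 × 10 × 2.5 × 12 = 7500
Stock = 8.00 × 10^3 PFU/mL × 7500 = 6.00 × 10^7 PFU/mL

6.00 × 10^7 PFU/mL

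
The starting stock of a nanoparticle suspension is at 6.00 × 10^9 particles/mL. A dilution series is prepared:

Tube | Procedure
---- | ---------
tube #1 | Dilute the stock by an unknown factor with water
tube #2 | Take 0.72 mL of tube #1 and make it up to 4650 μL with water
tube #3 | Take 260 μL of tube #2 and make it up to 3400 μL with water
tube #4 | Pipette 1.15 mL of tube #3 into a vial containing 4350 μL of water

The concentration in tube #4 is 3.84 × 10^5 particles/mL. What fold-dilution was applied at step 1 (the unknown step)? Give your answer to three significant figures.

Step 1: unknown factor x
Step 2: 0.72 mL brought to 4650 μL → factor 4.65/0.72 = 6.4583
Step 3: 260 μL brought to 3400 μL → factor 3400/260 = 13.077
Step 4: 1.15 mL + 4350 μL = 5.5 mL total → factor 5.5/1.15 = 4.7826
Product of known-step factors = 403.92
Overall factor = 6.00 × 10^9 particles/mL / (3.84 × 10^5 particles/mL) = 15625
x = 15625 / 403.92 = 38.7

38.7-fold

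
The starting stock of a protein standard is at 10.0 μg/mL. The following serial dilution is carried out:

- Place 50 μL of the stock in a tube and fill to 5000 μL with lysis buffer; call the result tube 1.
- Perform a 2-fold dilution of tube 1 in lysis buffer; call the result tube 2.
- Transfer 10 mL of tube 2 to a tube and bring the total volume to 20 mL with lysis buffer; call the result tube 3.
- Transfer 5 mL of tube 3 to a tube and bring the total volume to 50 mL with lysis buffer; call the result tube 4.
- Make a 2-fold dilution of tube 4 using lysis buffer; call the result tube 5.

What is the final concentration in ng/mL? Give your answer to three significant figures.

Step 1: 50 μL brought to 5000 μL → factor 5000/50 = 100
Step 2: 2-fold → factor 2
Step 3: 10 mL brought to 20 mL → factor 20/10 = 2
Step 4: 5 mL brought to 50 mL → factor 50/5 = 10
Step 5: 2-fold → factor 2
Overall dilution factor = 100 × 2 × 2 × 10 × 2 = 8000
Final = 10.0 μg/mL / 8000 = 0.001250 μg/mL = 1.25 ng/mL

1.25 ng/mL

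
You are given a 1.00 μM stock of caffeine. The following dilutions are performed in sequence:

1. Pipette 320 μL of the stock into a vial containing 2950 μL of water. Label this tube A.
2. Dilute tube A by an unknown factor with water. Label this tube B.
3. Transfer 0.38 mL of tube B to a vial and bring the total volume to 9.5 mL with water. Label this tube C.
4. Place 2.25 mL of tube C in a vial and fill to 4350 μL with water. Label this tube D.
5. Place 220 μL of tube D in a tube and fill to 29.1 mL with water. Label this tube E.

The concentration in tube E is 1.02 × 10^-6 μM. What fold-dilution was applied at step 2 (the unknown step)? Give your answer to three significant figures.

15.0-fold

Step 1: 320 μL + 2950 μL = 3270 μL total → factor 3270/320 = 10.219
Step 2: unknown factor x
Step 3: 0.38 mL brought to 9.5 mL → factor 9.5/0.38 = 25
Step 4: 2.25 mL brought to 4350 μL → factor 4.35/2.25 = 1.9333
Step 5: 220 μL brought to 29.1 mL → factor 29100/220 = 132.27
Product of known-step factors = 65330
Overall factor = 1.00 μM / (1.02 × 10^-6 μM) = 9.8039 × 10^5
x = 9.8039 × 10^5 / 65330 = 15.0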